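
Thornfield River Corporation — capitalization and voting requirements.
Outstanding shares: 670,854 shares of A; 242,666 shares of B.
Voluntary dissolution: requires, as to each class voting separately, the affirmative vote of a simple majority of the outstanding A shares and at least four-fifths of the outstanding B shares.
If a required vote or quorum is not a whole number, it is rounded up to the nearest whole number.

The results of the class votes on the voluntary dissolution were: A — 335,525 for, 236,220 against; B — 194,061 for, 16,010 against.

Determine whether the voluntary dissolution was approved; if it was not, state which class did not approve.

Not approved — the B shares did not give the required vote.

A: a majority of 670854 is 335428; 335,428 required, 335,525 in favor — approved.
B: 4/5 of 242666 = 194132.80, rounded up to 194133; 194,133 required, 194,061 in favor — not approved.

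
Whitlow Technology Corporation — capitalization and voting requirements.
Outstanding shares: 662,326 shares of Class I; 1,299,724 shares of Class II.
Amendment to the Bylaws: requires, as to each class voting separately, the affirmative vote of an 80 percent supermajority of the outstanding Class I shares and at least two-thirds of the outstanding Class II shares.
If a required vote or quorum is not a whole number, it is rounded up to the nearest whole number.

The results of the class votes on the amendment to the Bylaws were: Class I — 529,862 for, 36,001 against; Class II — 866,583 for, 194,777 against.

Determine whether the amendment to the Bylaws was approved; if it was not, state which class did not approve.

Class I: 4/5 of 662326 = 529860.80, rounded up to 529861; 529,861 required, 529,862 in favor — approved.
Class II: 2/3 of 1299724 = 866482.67, rounded up to 866483; 866,483 required, 866,583 in favor — approved.

Approved — every class gave the required vote.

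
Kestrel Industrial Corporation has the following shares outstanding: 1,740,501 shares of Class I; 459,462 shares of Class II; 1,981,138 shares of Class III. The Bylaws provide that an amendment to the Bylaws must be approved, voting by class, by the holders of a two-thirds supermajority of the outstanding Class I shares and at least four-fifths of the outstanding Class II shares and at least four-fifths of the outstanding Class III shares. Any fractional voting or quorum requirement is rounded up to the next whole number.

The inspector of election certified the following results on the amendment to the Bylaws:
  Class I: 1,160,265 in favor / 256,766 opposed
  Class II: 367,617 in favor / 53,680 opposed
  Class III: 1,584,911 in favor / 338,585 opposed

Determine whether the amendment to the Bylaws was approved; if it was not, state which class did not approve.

Not approved — the Class I shares did not give the required vote.

Class I: 2/3 of 1740501 = 1160334; 1,160,334 required, 1,160,265 in favor — not approved.
Class II: 4/5 of 459462 = 367569.60, rounded up to 367570; 367,570 required, 367,617 in favor — approved.
Class III: 4/5 of 1981138 = 1584910.40, rounded up to 1584911; 1,584,911 required, 1,584,911 in favor — approved.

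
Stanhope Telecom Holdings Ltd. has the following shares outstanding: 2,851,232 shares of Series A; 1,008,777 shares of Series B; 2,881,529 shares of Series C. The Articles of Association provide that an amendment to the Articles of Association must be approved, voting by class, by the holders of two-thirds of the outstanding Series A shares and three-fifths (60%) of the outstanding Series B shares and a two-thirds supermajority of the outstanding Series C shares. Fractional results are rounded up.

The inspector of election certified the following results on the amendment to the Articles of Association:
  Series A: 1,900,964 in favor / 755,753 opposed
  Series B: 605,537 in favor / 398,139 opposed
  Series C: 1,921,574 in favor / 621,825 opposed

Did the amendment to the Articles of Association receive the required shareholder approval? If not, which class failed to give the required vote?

Approved — every class gave the required vote.

Series A: 2/3 of 2851232 = 1900821.33, rounded up to 1900822; 1,900,822 required, 1,900,964 in favor — approved.
Series B: 3/5 of 1008777 = 605266.20, rounded up to 605267; 605,267 required, 605,537 in favor — approved.
Series C: 2/3 of 2881529 = 1921019.33, rounded up to 1921020; 1,921,020 required, 1,921,574 in favor — approved.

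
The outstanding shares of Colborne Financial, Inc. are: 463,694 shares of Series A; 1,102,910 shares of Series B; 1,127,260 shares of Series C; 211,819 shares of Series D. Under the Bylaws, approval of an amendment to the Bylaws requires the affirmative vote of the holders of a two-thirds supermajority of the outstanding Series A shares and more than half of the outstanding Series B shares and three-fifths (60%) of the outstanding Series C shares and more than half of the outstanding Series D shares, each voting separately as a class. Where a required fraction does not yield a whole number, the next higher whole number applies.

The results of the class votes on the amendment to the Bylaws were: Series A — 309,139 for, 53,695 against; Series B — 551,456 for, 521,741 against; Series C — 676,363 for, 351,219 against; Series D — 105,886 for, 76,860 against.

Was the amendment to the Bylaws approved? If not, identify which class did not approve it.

Series A: 2/3 of 463694 = 309129.33, rounded up to 309130; 309,130 required, 309,139 in favor — approved.
Series B: a majority of 1102910 is 551456; 551,456 required, 551,456 in favor — approved.
Series C: 3/5 of 1127260 = 676356; 676,356 required, 676,363 in favor — approved.
Series D: a majority of 211819 is 105910; 105,910 required, 105,886 in favor — not approved.

Not approved — the Series D shares did not give the required vote.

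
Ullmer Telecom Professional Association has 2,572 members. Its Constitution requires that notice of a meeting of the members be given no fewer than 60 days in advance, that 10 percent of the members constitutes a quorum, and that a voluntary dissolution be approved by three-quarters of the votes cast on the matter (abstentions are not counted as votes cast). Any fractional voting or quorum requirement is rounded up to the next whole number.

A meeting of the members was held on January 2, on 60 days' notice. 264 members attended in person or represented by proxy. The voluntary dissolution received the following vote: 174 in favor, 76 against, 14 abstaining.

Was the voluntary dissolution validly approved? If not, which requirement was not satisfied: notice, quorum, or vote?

Notice: 60 days given; 60 required. Satisfied.
Quorum: 10% of 2,572 = 257.20, rounded up to 258; 264 present. Satisfied.
Vote: requires three-fourths of the votes cast (264 − 14 abstaining = 250); 3/4 of 250 = 187.50, rounded up to 188, so 188 needed; 174 in favor. Not satisfied.

Invalid — vote requirement not satisfied.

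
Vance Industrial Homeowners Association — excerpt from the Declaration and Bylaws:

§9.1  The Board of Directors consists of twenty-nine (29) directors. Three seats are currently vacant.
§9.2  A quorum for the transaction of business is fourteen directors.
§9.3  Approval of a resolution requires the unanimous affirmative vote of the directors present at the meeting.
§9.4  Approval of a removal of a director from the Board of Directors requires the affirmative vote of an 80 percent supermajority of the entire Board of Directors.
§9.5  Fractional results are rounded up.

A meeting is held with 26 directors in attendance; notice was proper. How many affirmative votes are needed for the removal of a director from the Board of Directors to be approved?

24

The removal of a director from the Board of Directors requires four-fifths of the entire Board of Directors (29).
4/5 of 29 = 23.20, rounded up to 24.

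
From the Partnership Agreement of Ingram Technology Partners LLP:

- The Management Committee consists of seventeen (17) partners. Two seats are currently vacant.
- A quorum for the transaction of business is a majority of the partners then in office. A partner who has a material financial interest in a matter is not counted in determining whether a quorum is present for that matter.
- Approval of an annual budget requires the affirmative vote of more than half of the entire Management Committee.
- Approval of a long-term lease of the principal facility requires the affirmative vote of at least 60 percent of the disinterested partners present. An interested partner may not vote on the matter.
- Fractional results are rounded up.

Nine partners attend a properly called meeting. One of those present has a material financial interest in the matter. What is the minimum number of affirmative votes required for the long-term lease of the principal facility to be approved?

5

The long-term lease of the principal facility requires three-fifths of the disinterested partners present (9 − 1 = 8).
3/5 of 8 = 4.80, rounded up to 5.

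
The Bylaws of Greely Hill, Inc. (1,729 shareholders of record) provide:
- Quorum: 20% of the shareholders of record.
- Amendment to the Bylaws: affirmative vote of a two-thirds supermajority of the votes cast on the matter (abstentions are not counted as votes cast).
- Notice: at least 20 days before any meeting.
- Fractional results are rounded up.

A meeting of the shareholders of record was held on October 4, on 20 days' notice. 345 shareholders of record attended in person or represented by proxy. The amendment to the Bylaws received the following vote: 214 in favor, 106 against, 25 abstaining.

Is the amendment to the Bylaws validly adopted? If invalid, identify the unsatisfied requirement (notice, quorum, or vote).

Invalid — quorum requirement not satisfied.

Notice: 20 days given; 20 required. Satisfied.
Quorum: 20% of 1,729 = 345.80, rounded up to 346; 345 present. Not satisfied.
Vote: requires two-thirds of the votes cast (345 − 25 abstaining = 320); 2/3 of 320 = 213.33, rounded up to 214, so 214 needed; 214 in favor. Satisfied.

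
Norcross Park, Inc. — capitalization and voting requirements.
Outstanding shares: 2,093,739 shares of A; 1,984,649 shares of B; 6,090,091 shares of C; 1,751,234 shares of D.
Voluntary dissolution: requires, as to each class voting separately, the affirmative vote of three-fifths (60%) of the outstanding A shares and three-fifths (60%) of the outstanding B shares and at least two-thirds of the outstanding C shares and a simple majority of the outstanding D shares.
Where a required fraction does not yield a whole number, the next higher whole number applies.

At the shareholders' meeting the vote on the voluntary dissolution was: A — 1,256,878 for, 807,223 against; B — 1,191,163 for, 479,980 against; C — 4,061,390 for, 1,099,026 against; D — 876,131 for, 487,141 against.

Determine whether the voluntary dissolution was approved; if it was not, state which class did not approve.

Approved — every class gave the required vote.

A: 3/5 of 2093739 = 1256243.40, rounded up to 1256244; 1,256,244 required, 1,256,878 in favor — approved.
B: 3/5 of 1984649 = 1190789.40, rounded up to 1190790; 1,190,790 required, 1,191,163 in favor — approved.
C: 2/3 of 6090091 = 4060060.67, rounded up to 4060061; 4,060,061 required, 4,061,390 in favor — approved.
D: a majority of 1751234 is 875618; 875,618 required, 876,131 in favor — approved.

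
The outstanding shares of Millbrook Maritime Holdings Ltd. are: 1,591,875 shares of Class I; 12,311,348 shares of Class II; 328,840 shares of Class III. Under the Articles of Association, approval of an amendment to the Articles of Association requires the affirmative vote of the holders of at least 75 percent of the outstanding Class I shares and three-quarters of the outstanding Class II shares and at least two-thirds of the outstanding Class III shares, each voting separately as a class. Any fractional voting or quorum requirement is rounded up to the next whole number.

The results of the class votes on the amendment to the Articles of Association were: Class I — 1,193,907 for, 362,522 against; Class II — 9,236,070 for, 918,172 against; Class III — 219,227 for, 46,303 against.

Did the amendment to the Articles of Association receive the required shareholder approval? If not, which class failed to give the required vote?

Approved — every class gave the required vote.

Class I: 3/4 of 1591875 = 1193906.25, rounded up to 1193907; 1,193,907 required, 1,193,907 in favor — approved.
Class II: 3/4 of 12311348 = 9233511; 9,233,511 required, 9,236,070 in favor — approved.
Class III: 2/3 of 328840 = 219226.67, rounded up to 219227; 219,227 required, 219,227 in favor — approved.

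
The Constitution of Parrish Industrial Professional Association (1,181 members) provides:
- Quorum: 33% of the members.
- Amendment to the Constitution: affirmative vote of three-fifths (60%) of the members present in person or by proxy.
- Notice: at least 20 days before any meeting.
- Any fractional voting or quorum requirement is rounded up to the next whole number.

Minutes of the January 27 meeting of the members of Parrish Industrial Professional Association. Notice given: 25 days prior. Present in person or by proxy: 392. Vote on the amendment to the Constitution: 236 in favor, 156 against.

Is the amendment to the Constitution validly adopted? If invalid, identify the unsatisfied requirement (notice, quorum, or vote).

Valid — all requirements satisfied.

Notice: 25 days given; 20 required. Satisfied.
Quorum: 33% of 1,181 = 389.73, rounded up to 390; 392 present. Satisfied.
Vote: requires three-fifths of those present (392); 3/5 of 392 = 235.20, rounded up to 236, so 236 needed; 236 in favor. Satisfied.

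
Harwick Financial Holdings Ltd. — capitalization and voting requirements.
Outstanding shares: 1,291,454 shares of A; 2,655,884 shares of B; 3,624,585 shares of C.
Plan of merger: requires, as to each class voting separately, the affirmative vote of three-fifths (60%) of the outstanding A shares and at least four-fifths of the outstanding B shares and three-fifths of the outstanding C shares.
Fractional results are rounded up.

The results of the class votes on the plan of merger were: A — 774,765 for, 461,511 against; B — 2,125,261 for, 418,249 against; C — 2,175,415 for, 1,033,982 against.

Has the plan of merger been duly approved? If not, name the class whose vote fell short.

A: 3/5 of 1291454 = 774872.40, rounded up to 774873; 774,873 required, 774,765 in favor — not approved.
B: 4/5 of 2655884 = 2124707.20, rounded up to 2124708; 2,124,708 required, 2,125,261 in favor — approved.
C: 3/5 of 3624585 = 2174751; 2,174,751 required, 2,175,415 in favor — approved.

Not approved — the A shares did not give the required vote.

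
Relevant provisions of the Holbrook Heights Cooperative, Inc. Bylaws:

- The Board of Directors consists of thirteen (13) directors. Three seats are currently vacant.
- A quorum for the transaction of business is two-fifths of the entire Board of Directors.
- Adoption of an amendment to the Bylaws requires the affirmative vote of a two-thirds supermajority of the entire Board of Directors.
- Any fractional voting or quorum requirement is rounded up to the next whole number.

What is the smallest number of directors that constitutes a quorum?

6

2/5 of 13 = 5.20, rounded up to 6.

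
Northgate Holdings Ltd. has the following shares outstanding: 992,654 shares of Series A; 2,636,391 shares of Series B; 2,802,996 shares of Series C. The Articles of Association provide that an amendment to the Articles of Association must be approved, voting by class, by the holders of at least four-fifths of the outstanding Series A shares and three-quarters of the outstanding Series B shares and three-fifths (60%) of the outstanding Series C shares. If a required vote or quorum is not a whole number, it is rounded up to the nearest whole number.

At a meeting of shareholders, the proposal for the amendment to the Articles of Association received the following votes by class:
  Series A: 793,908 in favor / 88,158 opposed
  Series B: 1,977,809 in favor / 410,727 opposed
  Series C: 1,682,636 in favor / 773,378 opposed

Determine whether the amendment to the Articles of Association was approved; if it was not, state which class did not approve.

Not approved — the Series A shares did not give the required vote.

Series A: 4/5 of 992654 = 794123.20, rounded up to 794124; 794,124 required, 793,908 in favor — not approved.
Series B: 3/4 of 2636391 = 1977293.25, rounded up to 1977294; 1,977,294 required, 1,977,809 in favor — approved.
Series C: 3/5 of 2802996 = 1681797.60, rounded up to 1681798; 1,681,798 required, 1,682,636 in favor — approved.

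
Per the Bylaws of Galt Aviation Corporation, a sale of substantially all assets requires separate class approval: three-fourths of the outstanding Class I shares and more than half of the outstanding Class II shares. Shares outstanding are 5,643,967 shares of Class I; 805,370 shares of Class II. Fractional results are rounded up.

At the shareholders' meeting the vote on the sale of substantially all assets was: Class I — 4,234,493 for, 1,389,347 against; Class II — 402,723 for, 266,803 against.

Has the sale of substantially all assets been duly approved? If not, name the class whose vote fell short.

Class I: 3/4 of 5643967 = 4232975.25, rounded up to 4232976; 4,232,976 required, 4,234,493 in favor — approved.
Class II: a majority of 805370 is 402686; 402,686 required, 402,723 in favor — approved.

Approved — every class gave the required vote.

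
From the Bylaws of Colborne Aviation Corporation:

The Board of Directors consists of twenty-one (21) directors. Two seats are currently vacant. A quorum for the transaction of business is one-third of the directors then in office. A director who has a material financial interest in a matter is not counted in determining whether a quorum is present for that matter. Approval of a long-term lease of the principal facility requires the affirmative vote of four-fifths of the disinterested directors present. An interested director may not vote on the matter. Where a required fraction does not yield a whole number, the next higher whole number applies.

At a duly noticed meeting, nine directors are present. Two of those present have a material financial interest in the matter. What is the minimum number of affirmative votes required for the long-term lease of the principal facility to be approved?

The long-term lease of the principal facility requires four-fifths of the disinterested directors present (9 − 2 = 7).
4/5 of 7 = 5.60, rounded up to 6.

6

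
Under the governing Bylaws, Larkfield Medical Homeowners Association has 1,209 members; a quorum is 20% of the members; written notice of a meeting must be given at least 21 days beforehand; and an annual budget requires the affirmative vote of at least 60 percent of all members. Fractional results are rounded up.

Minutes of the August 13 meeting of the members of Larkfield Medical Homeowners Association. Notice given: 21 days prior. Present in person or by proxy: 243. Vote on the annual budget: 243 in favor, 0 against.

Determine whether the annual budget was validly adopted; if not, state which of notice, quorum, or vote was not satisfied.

Notice: 21 days given; 21 required. Satisfied.
Quorum: 20% of 1,209 = 241.80, rounded up to 242; 243 present. Satisfied.
Vote: requires three-fifths of all members (1,209); 3/5 of 1209 = 725.40, rounded up to 726, so 726 needed; 243 in favor. Not satisfied.

Invalid — vote requirement not satisfied.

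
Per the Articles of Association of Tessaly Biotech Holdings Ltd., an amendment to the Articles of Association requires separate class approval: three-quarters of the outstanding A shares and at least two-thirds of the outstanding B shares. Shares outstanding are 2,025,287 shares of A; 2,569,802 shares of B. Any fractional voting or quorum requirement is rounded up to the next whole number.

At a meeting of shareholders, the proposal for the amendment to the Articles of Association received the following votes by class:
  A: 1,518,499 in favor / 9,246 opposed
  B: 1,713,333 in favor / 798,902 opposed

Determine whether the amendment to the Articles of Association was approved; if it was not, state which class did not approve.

Not approved — the A shares did not give the required vote.

A: 3/4 of 2025287 = 1518965.25, rounded up to 1518966; 1,518,966 required, 1,518,499 in favor — not approved.
B: 2/3 of 2569802 = 1713201.33, rounded up to 1713202; 1,713,202 required, 1,713,333 in favor — approved.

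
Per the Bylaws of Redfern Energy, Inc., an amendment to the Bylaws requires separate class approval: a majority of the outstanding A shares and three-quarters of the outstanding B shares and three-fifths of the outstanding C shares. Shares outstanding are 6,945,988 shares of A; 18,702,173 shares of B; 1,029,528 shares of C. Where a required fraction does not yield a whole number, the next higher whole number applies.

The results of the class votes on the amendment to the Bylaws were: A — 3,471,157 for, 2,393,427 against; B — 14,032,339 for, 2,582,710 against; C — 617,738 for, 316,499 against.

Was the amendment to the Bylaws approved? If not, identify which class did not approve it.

A: a majority of 6945988 is 3472995; 3,472,995 required, 3,471,157 in favor — not approved.
B: 3/4 of 18702173 = 14026629.75, rounded up to 14026630; 14,026,630 required, 14,032,339 in favor — approved.
C: 3/5 of 1029528 = 617716.80, rounded up to 617717; 617,717 required, 617,738 in favor — approved.

Not approved — the A shares did not give the required vote.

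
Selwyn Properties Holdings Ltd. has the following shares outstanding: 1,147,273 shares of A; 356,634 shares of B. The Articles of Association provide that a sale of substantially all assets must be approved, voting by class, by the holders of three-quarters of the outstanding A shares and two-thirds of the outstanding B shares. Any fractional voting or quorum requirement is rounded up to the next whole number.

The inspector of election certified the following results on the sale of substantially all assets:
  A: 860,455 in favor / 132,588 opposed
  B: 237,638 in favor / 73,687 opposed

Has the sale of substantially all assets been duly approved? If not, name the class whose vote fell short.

Not approved — the B shares did not give the required vote.

A: 3/4 of 1147273 = 860454.75, rounded up to 860455; 860,455 required, 860,455 in favor — approved.
B: 2/3 of 356634 = 237756; 237,756 required, 237,638 in favor — not approved.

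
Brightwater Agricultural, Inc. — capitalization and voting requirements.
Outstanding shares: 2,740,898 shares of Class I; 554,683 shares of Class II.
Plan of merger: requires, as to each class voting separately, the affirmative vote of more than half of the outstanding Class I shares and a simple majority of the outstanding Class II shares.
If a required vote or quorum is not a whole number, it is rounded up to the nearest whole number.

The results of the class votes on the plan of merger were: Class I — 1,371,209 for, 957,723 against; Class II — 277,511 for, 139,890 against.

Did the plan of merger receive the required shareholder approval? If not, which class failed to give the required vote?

Class I: a majority of 2740898 is 1370450; 1,370,450 required, 1,371,209 in favor — approved.
Class II: a majority of 554683 is 277342; 277,342 required, 277,511 in favor — approved.

Approved — every class gave the required vote.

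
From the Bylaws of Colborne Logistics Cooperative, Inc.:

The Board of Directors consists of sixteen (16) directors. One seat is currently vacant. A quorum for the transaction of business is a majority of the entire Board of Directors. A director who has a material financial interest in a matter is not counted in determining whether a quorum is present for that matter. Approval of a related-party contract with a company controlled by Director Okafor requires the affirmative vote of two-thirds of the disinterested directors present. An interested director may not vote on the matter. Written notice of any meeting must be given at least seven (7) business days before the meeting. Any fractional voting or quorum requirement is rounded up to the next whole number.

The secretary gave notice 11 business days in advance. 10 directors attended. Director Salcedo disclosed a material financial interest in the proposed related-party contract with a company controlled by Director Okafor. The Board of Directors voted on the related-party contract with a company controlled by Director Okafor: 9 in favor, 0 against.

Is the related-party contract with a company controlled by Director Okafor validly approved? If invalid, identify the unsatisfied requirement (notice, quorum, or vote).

Valid — all requirements satisfied.

Notice: 11 business days given; 7 required (11 ≥ 7). Satisfied.
Quorum: 10 present, but the 1 interested director does not count, leaving 9. Quorum is 9. Satisfied.
Vote: the related-party contract with a company controlled by Director Okafor requires two-thirds of the disinterested directors present (10 − 1 = 9). 2/3 of 9 = 6, so 6 affirmative votes are needed; 9 voted in favor. Satisfied.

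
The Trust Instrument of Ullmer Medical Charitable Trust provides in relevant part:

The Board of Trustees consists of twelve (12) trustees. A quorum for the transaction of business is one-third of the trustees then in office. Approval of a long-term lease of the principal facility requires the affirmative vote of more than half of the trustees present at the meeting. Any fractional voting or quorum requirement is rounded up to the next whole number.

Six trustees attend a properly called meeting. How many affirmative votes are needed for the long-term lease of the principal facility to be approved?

The long-term lease of the principal facility requires a majority of the trustees present (6).
A majority of 6 is 4.

4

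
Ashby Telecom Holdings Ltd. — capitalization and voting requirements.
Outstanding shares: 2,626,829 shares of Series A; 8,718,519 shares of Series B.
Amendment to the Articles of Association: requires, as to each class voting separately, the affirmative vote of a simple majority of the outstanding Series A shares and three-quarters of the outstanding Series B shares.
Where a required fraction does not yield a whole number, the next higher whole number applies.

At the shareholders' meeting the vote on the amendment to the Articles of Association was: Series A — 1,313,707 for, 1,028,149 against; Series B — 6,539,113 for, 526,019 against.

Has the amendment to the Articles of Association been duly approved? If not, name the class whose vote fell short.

Approved — every class gave the required vote.

Series A: a majority of 2626829 is 1313415; 1,313,415 required, 1,313,707 in favor — approved.
Series B: 3/4 of 8718519 = 6538889.25, rounded up to 6538890; 6,538,890 required, 6,539,113 in favor — approved.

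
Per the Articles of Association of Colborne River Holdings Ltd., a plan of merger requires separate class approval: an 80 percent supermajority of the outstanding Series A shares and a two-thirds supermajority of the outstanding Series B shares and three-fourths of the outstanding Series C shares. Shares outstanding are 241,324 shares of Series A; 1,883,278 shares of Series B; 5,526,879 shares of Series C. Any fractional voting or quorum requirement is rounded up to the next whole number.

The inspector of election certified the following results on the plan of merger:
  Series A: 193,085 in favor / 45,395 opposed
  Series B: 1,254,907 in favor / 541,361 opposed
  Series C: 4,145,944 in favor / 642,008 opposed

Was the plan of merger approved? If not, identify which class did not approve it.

Series A: 4/5 of 241324 = 193059.20, rounded up to 193060; 193,060 required, 193,085 in favor — approved.
Series B: 2/3 of 1883278 = 1255518.67, rounded up to 1255519; 1,255,519 required, 1,254,907 in favor — not approved.
Series C: 3/4 of 5526879 = 4145159.25, rounded up to 4145160; 4,145,160 required, 4,145,944 in favor — approved.

Not approved — the Series B shares did not give the required vote.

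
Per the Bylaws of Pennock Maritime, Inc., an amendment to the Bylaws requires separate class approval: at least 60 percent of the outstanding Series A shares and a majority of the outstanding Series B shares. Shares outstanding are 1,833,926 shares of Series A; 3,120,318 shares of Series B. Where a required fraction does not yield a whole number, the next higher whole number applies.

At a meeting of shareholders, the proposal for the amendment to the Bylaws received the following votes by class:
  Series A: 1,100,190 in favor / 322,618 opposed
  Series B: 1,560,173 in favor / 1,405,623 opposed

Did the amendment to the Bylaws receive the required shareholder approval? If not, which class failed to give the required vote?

Not approved — the Series A shares did not give the required vote.

Series A: 3/5 of 1833926 = 1100355.60, rounded up to 1100356; 1,100,356 required, 1,100,190 in favor — not approved.
Series B: a majority of 3120318 is 1560160; 1,560,160 required, 1,560,173 in favor — approved.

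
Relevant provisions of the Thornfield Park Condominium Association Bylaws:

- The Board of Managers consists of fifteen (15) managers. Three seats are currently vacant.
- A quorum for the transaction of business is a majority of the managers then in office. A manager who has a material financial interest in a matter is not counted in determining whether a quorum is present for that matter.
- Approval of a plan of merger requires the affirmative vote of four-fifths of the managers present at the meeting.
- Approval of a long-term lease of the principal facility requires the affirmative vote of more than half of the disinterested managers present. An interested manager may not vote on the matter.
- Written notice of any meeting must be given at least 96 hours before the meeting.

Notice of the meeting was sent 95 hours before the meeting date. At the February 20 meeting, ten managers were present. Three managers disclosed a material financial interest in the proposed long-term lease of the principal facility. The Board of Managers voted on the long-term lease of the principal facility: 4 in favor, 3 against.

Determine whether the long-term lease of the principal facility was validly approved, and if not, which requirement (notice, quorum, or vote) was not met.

Invalid — notice requirement not satisfied.

Notice: 95 hours given; 96 required (95 < 96). Not satisfied.
Quorum: 10 present, but the 3 interested managers do not count, leaving 7. Quorum is 7. Satisfied.
Vote: the long-term lease of the principal facility requires a majority of the disinterested managers present (10 − 3 = 7). A majority of 7 is 4, so 4 affirmative votes are needed; 4 voted in favor. Satisfied.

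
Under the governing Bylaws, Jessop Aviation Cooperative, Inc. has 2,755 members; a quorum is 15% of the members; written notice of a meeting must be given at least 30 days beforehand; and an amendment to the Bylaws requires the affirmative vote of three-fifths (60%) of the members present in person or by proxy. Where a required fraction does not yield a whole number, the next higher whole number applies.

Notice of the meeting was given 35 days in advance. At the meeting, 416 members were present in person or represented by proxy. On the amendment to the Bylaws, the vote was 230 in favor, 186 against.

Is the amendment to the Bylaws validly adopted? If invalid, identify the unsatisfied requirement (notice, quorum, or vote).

Invalid — vote requirement not satisfied.

Notice: 35 days given; 30 required. Satisfied.
Quorum: 15% of 2,755 = 413.25, rounded up to 414; 416 present. Satisfied.
Vote: requires three-fifths of those present (416); 3/5 of 416 = 249.60, rounded up to 250, so 250 needed; 230 in favor. Not satisfied.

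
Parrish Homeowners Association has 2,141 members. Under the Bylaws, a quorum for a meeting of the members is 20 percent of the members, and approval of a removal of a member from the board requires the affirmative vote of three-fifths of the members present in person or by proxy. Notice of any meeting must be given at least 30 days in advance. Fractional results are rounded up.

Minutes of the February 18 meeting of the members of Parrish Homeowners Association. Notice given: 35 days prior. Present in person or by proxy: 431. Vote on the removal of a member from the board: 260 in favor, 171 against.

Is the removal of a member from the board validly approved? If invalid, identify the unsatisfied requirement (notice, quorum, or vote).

Valid — all requirements satisfied.

Notice: 35 days given; 30 required. Satisfied.
Quorum: 20% of 2,141 = 428.20, rounded up to 429; 431 present. Satisfied.
Vote: requires three-fifths of those present (431); 3/5 of 431 = 258.60, rounded up to 259, so 259 needed; 260 in favor. Satisfied.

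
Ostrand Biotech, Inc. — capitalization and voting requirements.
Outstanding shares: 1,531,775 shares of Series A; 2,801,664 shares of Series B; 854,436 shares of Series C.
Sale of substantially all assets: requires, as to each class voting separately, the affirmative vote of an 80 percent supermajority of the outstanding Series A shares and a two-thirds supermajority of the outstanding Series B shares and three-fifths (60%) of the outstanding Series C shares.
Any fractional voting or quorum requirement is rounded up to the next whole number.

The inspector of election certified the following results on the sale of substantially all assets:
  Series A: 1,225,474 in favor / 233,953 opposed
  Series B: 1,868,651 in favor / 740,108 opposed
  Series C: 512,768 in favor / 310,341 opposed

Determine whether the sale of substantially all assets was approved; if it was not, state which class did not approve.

Approved — every class gave the required vote.

Series A: 4/5 of 1531775 = 1225420; 1,225,420 required, 1,225,474 in favor — approved.
Series B: 2/3 of 2801664 = 1867776; 1,867,776 required, 1,868,651 in favor — approved.
Series C: 3/5 of 854436 = 512661.60, rounded up to 512662; 512,662 required, 512,768 in favor — approved.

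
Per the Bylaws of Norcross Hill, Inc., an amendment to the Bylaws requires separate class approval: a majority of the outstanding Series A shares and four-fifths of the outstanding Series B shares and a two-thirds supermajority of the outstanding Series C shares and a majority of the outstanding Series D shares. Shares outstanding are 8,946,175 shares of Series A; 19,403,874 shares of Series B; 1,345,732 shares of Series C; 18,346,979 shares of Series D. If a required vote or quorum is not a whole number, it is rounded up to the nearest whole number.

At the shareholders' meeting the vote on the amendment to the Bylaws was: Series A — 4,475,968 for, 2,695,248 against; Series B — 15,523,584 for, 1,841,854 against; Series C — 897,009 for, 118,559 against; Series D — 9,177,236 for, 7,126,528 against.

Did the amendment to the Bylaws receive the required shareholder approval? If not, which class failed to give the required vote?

Series A: a majority of 8946175 is 4473088; 4,473,088 required, 4,475,968 in favor — approved.
Series B: 4/5 of 19403874 = 15523099.20, rounded up to 15523100; 15,523,100 required, 15,523,584 in favor — approved.
Series C: 2/3 of 1345732 = 897154.67, rounded up to 897155; 897,155 required, 897,009 in favor — not approved.
Series D: a majority of 18346979 is 9173490; 9,173,490 required, 9,177,236 in favor — approved.

Not approved — the Series C shares did not give the required vote.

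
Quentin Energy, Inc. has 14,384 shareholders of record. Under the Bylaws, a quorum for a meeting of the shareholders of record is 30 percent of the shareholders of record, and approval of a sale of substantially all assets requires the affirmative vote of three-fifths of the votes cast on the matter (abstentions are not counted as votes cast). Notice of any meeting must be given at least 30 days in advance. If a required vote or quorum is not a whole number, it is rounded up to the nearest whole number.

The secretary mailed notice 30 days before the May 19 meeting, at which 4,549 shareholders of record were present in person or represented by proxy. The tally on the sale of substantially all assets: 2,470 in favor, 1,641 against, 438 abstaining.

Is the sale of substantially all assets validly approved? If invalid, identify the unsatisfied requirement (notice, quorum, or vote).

Notice: 30 days given; 30 required. Satisfied.
Quorum: 30% of 14,384 = 4,315.20, rounded up to 4,316; 4,549 present. Satisfied.
Vote: requires three-fifths of the votes cast (4,549 − 438 abstaining = 4,111); 3/5 of 4111 = 2466.60, rounded up to 2467, so 2,467 needed; 2,470 in favor. Satisfied.

Valid — all requirements satisfied.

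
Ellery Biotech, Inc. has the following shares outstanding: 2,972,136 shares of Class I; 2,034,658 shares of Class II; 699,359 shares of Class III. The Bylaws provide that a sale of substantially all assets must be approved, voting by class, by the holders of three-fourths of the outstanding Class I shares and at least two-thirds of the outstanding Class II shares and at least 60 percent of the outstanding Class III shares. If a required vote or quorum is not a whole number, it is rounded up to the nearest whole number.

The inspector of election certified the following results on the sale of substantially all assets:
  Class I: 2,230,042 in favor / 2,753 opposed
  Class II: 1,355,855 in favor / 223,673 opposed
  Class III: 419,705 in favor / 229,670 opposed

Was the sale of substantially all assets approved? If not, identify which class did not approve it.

Class I: 3/4 of 2972136 = 2229102; 2,229,102 required, 2,230,042 in favor — approved.
Class II: 2/3 of 2034658 = 1356438.67, rounded up to 1356439; 1,356,439 required, 1,355,855 in favor — not approved.
Class III: 3/5 of 699359 = 419615.40, rounded up to 419616; 419,616 required, 419,705 in favor — approved.

Not approved — the Class II shares did not give the required vote.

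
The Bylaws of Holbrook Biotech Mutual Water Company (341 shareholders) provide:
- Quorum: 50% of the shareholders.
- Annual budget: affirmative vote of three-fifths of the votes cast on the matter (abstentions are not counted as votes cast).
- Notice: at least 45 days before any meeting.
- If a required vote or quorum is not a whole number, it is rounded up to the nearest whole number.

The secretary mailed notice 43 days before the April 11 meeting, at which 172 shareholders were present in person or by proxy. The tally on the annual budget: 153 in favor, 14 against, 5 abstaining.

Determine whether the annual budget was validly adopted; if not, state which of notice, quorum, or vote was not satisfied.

Notice: 43 days given; 45 required. Not satisfied.
Quorum: 50% of 341 = 170.50, rounded up to 171; 172 present. Satisfied.
Vote: requires three-fifths of the votes cast (172 − 5 abstaining = 167); 3/5 of 167 = 100.20, rounded up to 101, so 101 needed; 153 in favor. Satisfied.

Invalid — notice requirement not satisfied.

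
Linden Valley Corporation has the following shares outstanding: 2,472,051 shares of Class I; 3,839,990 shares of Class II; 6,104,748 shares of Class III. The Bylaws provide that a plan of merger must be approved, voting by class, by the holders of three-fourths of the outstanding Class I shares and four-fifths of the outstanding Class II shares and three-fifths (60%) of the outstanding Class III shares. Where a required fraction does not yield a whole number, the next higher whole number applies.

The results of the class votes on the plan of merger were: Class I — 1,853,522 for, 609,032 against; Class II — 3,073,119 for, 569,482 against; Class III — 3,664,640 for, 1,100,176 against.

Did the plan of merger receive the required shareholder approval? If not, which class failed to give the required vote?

Not approved — the Class I shares did not give the required vote.

Class I: 3/4 of 2472051 = 1854038.25, rounded up to 1854039; 1,854,039 required, 1,853,522 in favor — not approved.
Class II: 4/5 of 3839990 = 3071992; 3,071,992 required, 3,073,119 in favor — approved.
Class III: 3/5 of 6104748 = 3662848.80, rounded up to 3662849; 3,662,849 required, 3,664,640 in favor — approved.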